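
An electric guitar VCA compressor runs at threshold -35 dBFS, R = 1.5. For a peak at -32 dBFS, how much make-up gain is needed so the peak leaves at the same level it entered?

1 dB

Without make-up, output = threshold + overshoot/1.5 = -35 + 2 = -33 dBFS.
Gap to target: 1 dB.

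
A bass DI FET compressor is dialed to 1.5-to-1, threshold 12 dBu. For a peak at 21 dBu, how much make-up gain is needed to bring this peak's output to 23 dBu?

5 dB

Overshoot 9 dB → 9/1.5 = 6 dB after compression, so the compressed level is 12 + 6 = 18 dBu.
Make-up = target − compressed = 23 − 18 = 5 dB.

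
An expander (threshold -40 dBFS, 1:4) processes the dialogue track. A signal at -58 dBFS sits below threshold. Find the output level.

Below threshold, a 1:4 expander applies gain = (4−1)×(T − x) of attenuation.
(4−1) × 18 = 54 dB, so output = -58 − 54 = -112 dBFS.

-112 dBFS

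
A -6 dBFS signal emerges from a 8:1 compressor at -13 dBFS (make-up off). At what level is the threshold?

-14 dBFS

Gain reduction = -6 − (-13) = 7 dB; output overshoot = GR / (R − 1) = 7 / 7 = 1 dB.
Threshold = output − output overshoot = -13 − 1 = -14 dBFS.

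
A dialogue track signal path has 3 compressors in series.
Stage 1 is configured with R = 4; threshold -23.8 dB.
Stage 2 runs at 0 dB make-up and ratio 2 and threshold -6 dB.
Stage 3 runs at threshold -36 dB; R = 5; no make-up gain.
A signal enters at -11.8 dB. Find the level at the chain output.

-32.96 dB

Stage 1: overshoot 12 dB → 12/4 = 3 dB → -20.8 dB.
Stage 2: below threshold (-20.8 ≤ -6); passes unchanged; output -20.8 dB.
Stage 3: -20.8 dB is 15.2 dB over -36 dB; at 5:1 that becomes 3.04 dB over, giving -32.96 dB.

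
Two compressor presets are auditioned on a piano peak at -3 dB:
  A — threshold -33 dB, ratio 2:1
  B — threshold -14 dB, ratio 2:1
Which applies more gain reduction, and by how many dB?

A, by 9.5 dB

A: GR = 30 − 30/2 = 15 dB.
B: GR = 11 − 11/2 = 5.5 dB.
A reduces 9.5 dB more.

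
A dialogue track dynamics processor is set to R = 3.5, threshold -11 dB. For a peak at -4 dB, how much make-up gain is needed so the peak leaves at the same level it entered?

The peak compresses to -11 + 7/3.5 = -9 dB.
To reach -4 dB requires -4 − (-9) = 5 dB of make-up.

5 dB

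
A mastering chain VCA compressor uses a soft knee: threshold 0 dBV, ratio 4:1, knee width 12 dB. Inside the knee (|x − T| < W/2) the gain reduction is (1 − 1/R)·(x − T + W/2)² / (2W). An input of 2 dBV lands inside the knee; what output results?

x − T + W/2 = 2 − 0 + 6 = 8.
GR = (1 − 1/4) × 8² / 24 = 0.75 × 64 / 24 = 2 dB.
Output = 2 − 2 = 0 dBV.

0 dBV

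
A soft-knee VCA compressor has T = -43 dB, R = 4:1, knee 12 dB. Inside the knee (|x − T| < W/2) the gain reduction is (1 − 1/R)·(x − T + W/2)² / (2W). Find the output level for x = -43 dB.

x − T + W/2 = -43 − (-43) + 6 = 6.
GR = (1 − 1/4) × 6² / 24 = 0.75 × 36 / 24 = 1.125 dB.
Output = -43 − 1.125 = -44.125 dB.

-44.125 dB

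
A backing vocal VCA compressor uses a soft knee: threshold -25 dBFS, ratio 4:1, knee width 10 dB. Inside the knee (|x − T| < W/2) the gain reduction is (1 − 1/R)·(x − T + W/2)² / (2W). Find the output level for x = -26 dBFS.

-26.6 dBFS

x − T + W/2 = -26 − (-25) + 5 = 4.
GR = (1 − 1/4) × 4² / 20 = 0.75 × 16 / 20 = 0.6 dB.
Output = -26 − 0.6 = -26.6 dBFS.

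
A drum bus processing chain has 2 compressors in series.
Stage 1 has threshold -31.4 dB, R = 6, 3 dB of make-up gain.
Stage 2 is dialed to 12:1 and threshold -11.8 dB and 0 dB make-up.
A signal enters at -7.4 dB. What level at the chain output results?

-24.4 dB

Stage 1: overshoot 24 dB → 24/6 = 4 dB → -27.4 dB; +3 dB make-up → -24.4 dB.
Stage 2: below threshold (-24.4 ≤ -11.8); passes unchanged; output -24.4 dB.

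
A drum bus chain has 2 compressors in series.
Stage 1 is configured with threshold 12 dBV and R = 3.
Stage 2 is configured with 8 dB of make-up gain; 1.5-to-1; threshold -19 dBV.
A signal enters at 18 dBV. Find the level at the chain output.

11 dBV

Stage 1: 6 dB above 12 dBV, reduced 3:1 to 2 dB above → 14 dBV.
Stage 2: 33 dB above -19 dBV, reduced 1.5:1 to 22 dB above → 3 dBV; +8 dB make-up → 11 dBV.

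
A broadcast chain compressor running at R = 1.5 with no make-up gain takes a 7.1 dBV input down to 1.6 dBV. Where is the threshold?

-9.4 dBV

Input is 16.5 dB above T (since output overshoot × R = input overshoot: (1.6 − T)·1.5 = 7.1 − T gives T = -9.4 dBV).
Check: -9.4 + (7.1 − (-9.4))/1.5 = -9.4 + 11 = 1.6 dBV. ✓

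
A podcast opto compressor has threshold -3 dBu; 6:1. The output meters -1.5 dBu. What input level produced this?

The compressed level sits -1.5 − (-3) = 1.5 dB over threshold.
Before 6:1 compression the overshoot was 1.5 × 6 = 9 dB, so input = -3 + 9 = 6 dBu.

6 dBu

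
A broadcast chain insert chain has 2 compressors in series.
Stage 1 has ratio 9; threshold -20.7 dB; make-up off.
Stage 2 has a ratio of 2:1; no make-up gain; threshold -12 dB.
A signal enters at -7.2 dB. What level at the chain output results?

-19.2 dB

Stage 1: 13.5 dB above -20.7 dB, reduced 9:1 to 1.5 dB above → -19.2 dB.
Stage 2: -19.2 dB is at or below the -12 dB threshold — no compression; output -19.2 dB.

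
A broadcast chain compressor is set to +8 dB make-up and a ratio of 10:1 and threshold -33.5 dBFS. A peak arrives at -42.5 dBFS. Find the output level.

-34.5 dBFS

-42.5 dBFS is 9 dB below the -33.5 dBFS threshold, so no gain reduction is applied.
Make-up gain adds 8 dB: -42.5 + 8 = -34.5 dBFS.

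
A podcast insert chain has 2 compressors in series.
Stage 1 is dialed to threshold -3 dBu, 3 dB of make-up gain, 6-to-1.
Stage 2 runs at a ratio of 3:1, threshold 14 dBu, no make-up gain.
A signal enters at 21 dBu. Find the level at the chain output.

4 dBu

Stage 1: overshoot 24 dB → 24/6 = 4 dB → 1 dBu; +3 dB make-up → 4 dBu.
Stage 2: below threshold (4 ≤ 14); passes unchanged; output 4 dBu.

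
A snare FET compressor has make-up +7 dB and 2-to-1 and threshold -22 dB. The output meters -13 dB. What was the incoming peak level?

-18 dB

Remove make-up: -13 − 7 = -20 dB.
Post-compression overshoot = -20 − (-22) = 2 dB.
Undo the ratio: input overshoot = 2 × 2 = 4 dB, giving input = -18 dB.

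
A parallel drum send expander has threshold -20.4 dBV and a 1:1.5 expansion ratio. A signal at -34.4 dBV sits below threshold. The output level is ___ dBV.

Below threshold, a 1:1.5 expander applies gain = (1.5−1)×(T − x) of attenuation.
(1.5−1) × 14 = 7 dB, so output = -34.4 − 7 = -41.4 dBV.

-41.4 dBV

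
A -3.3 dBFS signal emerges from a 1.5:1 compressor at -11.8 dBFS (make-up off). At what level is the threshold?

Gain reduction = -3.3 − (-11.8) = 8.5 dB; output overshoot = GR / (R − 1) = 8.5 / 0.5 = 17 dB.
Threshold = output − output overshoot = -11.8 − 17 = -28.8 dBFS.

-28.8 dBFS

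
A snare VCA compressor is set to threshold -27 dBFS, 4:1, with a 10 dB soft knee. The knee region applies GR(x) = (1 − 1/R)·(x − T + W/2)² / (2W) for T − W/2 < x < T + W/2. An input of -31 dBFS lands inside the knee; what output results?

x − T + W/2 = -31 − (-27) + 5 = 1.
GR = (1 − 1/4) × 1² / 20 = 0.75 × 1 / 20 = 0.0375 dB.
Output = -31 − 0.0375 = -31.0375 dBFS.

-31.0375 dBFS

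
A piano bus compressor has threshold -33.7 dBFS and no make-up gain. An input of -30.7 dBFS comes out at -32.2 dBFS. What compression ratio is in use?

2:1

Input overshoot = -30.7 − (-33.7) = 3 dB; output overshoot = -32.2 − (-33.7) = 1.5 dB.
Ratio = 3 / 1.5 = 2.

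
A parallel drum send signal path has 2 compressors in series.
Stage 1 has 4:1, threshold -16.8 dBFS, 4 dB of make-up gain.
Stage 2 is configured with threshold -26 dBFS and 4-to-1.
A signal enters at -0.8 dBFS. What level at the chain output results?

Stage 1: 16 dB above -16.8 dBFS, reduced 4:1 to 4 dB above → -12.8 dBFS; +4 dB make-up → -8.8 dBFS.
Stage 2: -8.8 dBFS is 17.2 dB over -26 dBFS; at 4:1 that becomes 4.3 dB over, giving -21.7 dBFS.

-21.7 dBFS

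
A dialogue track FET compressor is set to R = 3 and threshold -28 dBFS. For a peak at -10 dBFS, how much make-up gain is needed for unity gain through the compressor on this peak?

Overshoot 18 dB → 18/3 = 6 dB after compression, so the compressed level is -28 + 6 = -22 dBFS.
Make-up = target − compressed = -10 − (-22) = 12 dB.

12 dB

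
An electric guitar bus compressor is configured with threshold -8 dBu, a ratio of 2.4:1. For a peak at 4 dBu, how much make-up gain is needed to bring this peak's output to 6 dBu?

9 dB

Overshoot 12 dB → 12/2.4 = 5 dB after compression, so the compressed level is -8 + 5 = -3 dBu.
Make-up = target − compressed = 6 − (-3) = 9 dB.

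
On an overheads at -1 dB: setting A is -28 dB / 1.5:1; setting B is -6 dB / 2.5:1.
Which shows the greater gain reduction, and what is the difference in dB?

A, by 6 dB

A: overshoot 27 dB → output overshoot 18 dB → GR 9 dB.
B: overshoot 5 dB → output overshoot 2 dB → GR 3 dB.
Difference: 6 dB in favour of A.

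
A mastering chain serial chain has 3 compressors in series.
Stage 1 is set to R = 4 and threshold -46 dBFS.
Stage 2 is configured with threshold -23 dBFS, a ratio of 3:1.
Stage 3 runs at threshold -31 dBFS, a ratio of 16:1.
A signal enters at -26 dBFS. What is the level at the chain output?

Stage 1: 20 dB above -46 dBFS, reduced 4:1 to 5 dB above → -41 dBFS.
Stage 2: -41 dBFS is at or below the -23 dBFS threshold — no compression; output -41 dBFS.
Stage 3: below threshold (-41 ≤ -31); passes unchanged; output -41 dBFS.

-41 dBFS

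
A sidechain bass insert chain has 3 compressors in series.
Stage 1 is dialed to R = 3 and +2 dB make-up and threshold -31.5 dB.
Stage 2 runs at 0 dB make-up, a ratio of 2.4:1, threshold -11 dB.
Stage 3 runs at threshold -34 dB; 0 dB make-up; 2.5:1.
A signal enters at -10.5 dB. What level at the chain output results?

Stage 1: 21 dB above -31.5 dB, reduced 3:1 to 7 dB above → -24.5 dB; +2 dB make-up → -22.5 dB.
Stage 2: below threshold (-22.5 ≤ -11); passes unchanged; output -22.5 dB.
Stage 3: 11.5 dB above -34 dB, reduced 2.5:1 to 4.6 dB above → -29.4 dB.

-29.4 dB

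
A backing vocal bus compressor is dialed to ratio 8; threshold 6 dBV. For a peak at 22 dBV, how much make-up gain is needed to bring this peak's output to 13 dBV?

5 dB

The peak compresses to 6 + 16/8 = 8 dBV.
To reach 13 dBV requires 13 − 8 = 5 dB of make-up.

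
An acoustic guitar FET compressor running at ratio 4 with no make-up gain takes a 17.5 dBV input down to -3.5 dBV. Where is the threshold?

Input is 28 dB above T (since output overshoot × R = input overshoot: (-3.5 − T)·4 = 17.5 − T gives T = -10.5 dBV).
Check: -10.5 + (17.5 − (-10.5))/4 = -10.5 + 7 = -3.5 dBV. ✓

-10.5 dBV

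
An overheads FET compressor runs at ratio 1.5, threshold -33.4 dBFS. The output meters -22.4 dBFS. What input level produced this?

That's 11 dB above the -33.4 dBFS threshold.
Undo the ratio: input overshoot = 11 × 1.5 = 16.5 dB, giving input = -16.9 dBFS.

-16.9 dBFS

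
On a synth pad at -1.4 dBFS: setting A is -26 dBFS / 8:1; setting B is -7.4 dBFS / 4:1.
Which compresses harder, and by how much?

A, by 17.025 dB

A: GR = 24.6 − 24.6/8 = 21.525 dB.
B: GR = 6 − 6/4 = 4.5 dB.
Difference: 17.025 dB in favour of A.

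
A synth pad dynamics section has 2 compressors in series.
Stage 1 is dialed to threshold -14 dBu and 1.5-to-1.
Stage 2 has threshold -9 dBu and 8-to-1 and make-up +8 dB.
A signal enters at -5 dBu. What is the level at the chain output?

Stage 1: overshoot 9 dB → 9/1.5 = 6 dB → -8 dBu.
Stage 2: 1 dB above -9 dBu, reduced 8:1 to 0.125 dB above → -8.875 dBu; +8 dB make-up → -0.875 dBu.

-0.875 dBu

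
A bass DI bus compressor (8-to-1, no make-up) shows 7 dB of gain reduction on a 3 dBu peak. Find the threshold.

-5 dBu

Let T be the threshold. Output overshoot = (input overshoot)/R, so -4 − T = (3 − T)/8.
8·(-4 − T) = 3 − T → 7·T = -32 − 3 = -35.
T = -35/7 = -5 dBu.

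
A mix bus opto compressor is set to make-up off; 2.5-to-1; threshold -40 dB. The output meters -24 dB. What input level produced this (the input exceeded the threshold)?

That's 16 dB above the -40 dB threshold.
Before 2.5:1 compression the overshoot was 16 × 2.5 = 40 dB, so input = -40 + 40 = 0 dB.

0 dB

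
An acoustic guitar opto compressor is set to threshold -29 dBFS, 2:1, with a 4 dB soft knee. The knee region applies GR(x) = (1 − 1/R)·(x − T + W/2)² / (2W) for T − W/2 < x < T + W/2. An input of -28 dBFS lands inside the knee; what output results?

-28.5625 dBFS

x − T + W/2 = -28 − (-29) + 2 = 3.
GR = (1 − 1/2) × 3² / 8 = 0.5 × 9 / 8 = 0.5625 dB.
Output = -28 − 0.5625 = -28.5625 dBFS.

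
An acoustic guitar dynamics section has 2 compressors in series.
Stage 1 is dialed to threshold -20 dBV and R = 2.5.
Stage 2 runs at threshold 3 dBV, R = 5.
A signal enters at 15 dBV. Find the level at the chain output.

Stage 1: 35 dB above -20 dBV, reduced 2.5:1 to 14 dB above → -6 dBV.
Stage 2: -6 dBV is at or below the 3 dBV threshold — no compression; output -6 dBV.

-6 dBV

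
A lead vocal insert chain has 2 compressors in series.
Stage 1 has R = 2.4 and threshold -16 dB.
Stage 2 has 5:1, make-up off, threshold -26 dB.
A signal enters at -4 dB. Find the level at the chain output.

Stage 1: 12 dB above -16 dB, reduced 2.4:1 to 5 dB above → -11 dB.
Stage 2: -11 dB is 15 dB over -26 dB; at 5:1 that becomes 3 dB over, giving -23 dB.

-23 dB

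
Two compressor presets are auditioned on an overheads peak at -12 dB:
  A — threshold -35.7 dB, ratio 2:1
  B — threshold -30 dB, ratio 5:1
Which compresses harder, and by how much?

A: 23.7 dB over, compressed to 11.85 dB over, so 11.85 dB of GR.
B: 18 dB over, compressed to 3.6 dB over, so 14.4 dB of GR.
B applies 2.55 dB more gain reduction.

B, by 2.55 dB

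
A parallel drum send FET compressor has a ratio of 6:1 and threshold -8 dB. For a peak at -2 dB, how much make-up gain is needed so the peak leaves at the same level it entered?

5 dB

Overshoot 6 dB → 6/6 = 1 dB after compression, so the compressed level is -8 + 1 = -7 dB.
Make-up = target − compressed = -2 − (-7) = 5 dB.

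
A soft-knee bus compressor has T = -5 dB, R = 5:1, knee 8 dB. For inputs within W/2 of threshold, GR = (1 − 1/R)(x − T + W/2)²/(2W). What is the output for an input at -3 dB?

x − T + W/2 = -3 − (-5) + 4 = 6.
GR = (1 − 1/5) × 6² / 16 = 0.8 × 36 / 16 = 1.8 dB.
Output = -3 − 1.8 = -4.8 dB.

-4.8 dB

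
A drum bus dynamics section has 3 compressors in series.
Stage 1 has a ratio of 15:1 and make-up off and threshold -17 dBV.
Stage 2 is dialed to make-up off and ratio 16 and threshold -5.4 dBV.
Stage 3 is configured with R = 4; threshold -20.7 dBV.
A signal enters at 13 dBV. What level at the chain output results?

Stage 1: 30 dB above -17 dBV, reduced 15:1 to 2 dB above → -15 dBV.
Stage 2: -15 dBV is at or below the -5.4 dBV threshold — no compression; output -15 dBV.
Stage 3: 5.7 dB above -20.7 dBV, reduced 4:1 to 1.425 dB above → -19.275 dBV.

-19.275 dBV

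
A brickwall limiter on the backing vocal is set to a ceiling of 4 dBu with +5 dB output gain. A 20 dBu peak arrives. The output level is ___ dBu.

9 dBu

The limiter clamps the peak to its 4 dBu ceiling.
Output gain then adds 5 dB: 4 + 5 = 9 dBu.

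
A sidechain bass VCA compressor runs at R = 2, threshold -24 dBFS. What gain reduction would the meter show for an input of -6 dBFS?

The signal is 18 dB above threshold.
At 2:1, output sits 18/2 = 9 dB above threshold.
So the signal is attenuated by 18 − 9 = 9 dB.

9 dB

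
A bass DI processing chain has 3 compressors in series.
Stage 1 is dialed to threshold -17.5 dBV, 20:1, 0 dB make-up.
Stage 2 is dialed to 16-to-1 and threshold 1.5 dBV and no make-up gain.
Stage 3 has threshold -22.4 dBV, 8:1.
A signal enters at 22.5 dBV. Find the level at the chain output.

-21.5375 dBV

Stage 1: overshoot 40 dB → 40/20 = 2 dB → -15.5 dBV.
Stage 2: -15.5 dBV is at or below the 1.5 dBV threshold — no compression; output -15.5 dBV.
Stage 3: -15.5 dBV is 6.9 dB over -22.4 dBV; at 8:1 that becomes 0.8625 dB over, giving -21.5375 dBV.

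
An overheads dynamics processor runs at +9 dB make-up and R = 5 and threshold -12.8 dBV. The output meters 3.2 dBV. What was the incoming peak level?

22.2 dBV

Stripping the +9 dB make-up gives -5.8 dBV at the gain stage.
That's 7 dB above the -12.8 dBV threshold.
Input overshoot = R × output overshoot = 35 dB → input = -12.8 + 35 = 22.2 dBV.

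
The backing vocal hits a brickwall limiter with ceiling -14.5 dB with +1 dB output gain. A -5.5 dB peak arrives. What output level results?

-13.5 dB

A brickwall limiter is an ∞:1 compressor: any input above the ceiling is clamped to -14.5 dB.
Output gain then adds 1 dB: -14.5 + 1 = -13.5 dB.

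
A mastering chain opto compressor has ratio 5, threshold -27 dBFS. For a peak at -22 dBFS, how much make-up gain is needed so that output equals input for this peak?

4 dB

The peak compresses to -27 + 5/5 = -26 dBFS.
To reach -22 dBFS requires -22 − (-26) = 4 dB of make-up.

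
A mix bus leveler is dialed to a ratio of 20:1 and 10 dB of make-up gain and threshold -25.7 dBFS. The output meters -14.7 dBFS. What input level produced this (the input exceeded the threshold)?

-5.7 dBFS

Stripping the +10 dB make-up gives -24.7 dBFS at the gain stage.
Post-compression overshoot = -24.7 − (-25.7) = 1 dB.
Input overshoot = R × output overshoot = 20 dB → input = -25.7 + 20 = -5.7 dBFS.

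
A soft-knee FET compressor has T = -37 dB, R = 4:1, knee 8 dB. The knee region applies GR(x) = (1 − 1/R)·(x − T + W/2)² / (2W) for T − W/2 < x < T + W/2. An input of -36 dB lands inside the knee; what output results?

-37.171875 dB

x − T + W/2 = -36 − (-37) + 4 = 5.
GR = (1 − 1/4) × 5² / 16 = 0.75 × 25 / 16 = 1.171875 dB.
Output = -36 − 1.171875 = -37.171875 dB.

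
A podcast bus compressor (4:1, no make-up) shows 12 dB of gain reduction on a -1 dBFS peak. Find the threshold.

-17 dBFS

Input is 16 dB above T (since output overshoot × R = input overshoot: (-13 − T)·4 = -1 − T gives T = -17 dBFS).
Check: -17 + (-1 − (-17))/4 = -17 + 4 = -13 dBFS. ✓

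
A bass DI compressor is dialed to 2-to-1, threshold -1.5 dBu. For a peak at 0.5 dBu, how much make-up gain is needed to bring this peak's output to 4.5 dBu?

The peak compresses to -1.5 + 2/2 = -0.5 dBu.
To reach 4.5 dBu requires 4.5 − (-0.5) = 5 dB of make-up.

5 dB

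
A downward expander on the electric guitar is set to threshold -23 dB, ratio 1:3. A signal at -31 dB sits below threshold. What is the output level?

-47 dB

Below threshold, a 1:3 expander applies gain = (3−1)×(T − x) of attenuation.
(3−1) × 8 = 16 dB, so output = -31 − 16 = -47 dB.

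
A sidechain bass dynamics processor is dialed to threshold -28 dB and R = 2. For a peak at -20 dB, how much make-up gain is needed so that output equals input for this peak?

The peak compresses to -28 + 8/2 = -24 dB.
To reach -20 dB requires -20 − (-24) = 4 dB of make-up.

4 dB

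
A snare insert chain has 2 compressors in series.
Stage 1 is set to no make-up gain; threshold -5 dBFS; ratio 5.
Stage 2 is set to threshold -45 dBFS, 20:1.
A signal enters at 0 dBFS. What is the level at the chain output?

Stage 1: 0 dBFS is 5 dB over -5 dBFS; at 5:1 that becomes 1 dB over, giving -4 dBFS.
Stage 2: -4 dBFS is 41 dB over -45 dBFS; at 20:1 that becomes 2.05 dB over, giving -42.95 dBFS.

-42.95 dBFS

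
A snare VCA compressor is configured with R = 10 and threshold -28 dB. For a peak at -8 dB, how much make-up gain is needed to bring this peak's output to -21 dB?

5 dB

The peak compresses to -28 + 20/10 = -26 dB.
To reach -21 dB requires -21 − (-26) = 5 dB of make-up.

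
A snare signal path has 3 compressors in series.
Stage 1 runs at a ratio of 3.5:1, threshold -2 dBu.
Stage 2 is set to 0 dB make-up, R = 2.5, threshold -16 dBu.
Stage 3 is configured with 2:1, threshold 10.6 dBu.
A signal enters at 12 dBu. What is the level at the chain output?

-8.8 dBu

Stage 1: 12 dBu is 14 dB over -2 dBu; at 3.5:1 that becomes 4 dB over, giving 2 dBu.
Stage 2: 2 dBu is 18 dB over -16 dBu; at 2.5:1 that becomes 7.2 dB over, giving -8.8 dBu.
Stage 3: -8.8 dBu is at or below the 10.6 dBu threshold — no compression; output -8.8 dBu.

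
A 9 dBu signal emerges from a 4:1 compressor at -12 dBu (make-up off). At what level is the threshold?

-19 dBu

Let T be the threshold. Output overshoot = (input overshoot)/R, so -12 − T = (9 − T)/4.
4·(-12 − T) = 9 − T → 3·T = -48 − 9 = -57.
T = -57/3 = -19 dBu.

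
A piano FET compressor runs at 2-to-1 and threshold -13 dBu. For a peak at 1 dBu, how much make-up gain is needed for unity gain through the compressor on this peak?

Without make-up, output = threshold + overshoot/2 = -13 + 7 = -6 dBu.
Gap to target: 7 dB.

7 dB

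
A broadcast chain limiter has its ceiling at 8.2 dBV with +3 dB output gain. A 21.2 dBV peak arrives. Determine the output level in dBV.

At ∞:1, everything above 8.2 dBV is held at the ceiling.
Output gain then adds 3 dB: 8.2 + 3 = 11.2 dBV.

11.2 dBV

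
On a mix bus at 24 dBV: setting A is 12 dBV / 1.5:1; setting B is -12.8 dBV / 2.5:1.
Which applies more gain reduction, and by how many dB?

B, by 18.08 dB

A: overshoot 12 dB → output overshoot 8 dB → GR 4 dB.
B: overshoot 36.8 dB → output overshoot 14.72 dB → GR 22.08 dB.
B applies 18.08 dB more gain reduction.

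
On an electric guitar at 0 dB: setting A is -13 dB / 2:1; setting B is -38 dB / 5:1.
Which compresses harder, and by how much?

B, by 23.9 dB

A: overshoot 13 dB → output overshoot 6.5 dB → GR 6.5 dB.
B: overshoot 38 dB → output overshoot 7.6 dB → GR 30.4 dB.
B reduces 23.9 dB more.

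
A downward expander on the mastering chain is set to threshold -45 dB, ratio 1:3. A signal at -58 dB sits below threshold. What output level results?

-84 dB

Below threshold, a 1:3 expander applies gain = (3−1)×(T − x) of attenuation.
(3−1) × 13 = 26 dB, so output = -58 − 26 = -84 dB.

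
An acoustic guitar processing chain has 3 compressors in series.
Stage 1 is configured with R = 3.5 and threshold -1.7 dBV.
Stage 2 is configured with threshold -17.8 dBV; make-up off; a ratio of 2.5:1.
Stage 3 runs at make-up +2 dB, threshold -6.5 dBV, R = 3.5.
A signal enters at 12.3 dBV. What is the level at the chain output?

-7.76 dBV

Stage 1: 12.3 dBV is 14 dB over -1.7 dBV; at 3.5:1 that becomes 4 dB over, giving 2.3 dBV.
Stage 2: 20.1 dB above -17.8 dBV, reduced 2.5:1 to 8.04 dB above → -9.76 dBV.
Stage 3: -9.76 dBV ≤ -6.5 dBV, so stage 3 doesn't engage; make-up brings it to -7.76 dBV.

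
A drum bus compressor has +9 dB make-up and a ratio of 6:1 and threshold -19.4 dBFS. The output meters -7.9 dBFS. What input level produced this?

-4.4 dBFS

Remove make-up: -7.9 − 9 = -16.9 dBFS.
The compressed level sits -16.9 − (-19.4) = 2.5 dB over threshold.
Before 6:1 compression the overshoot was 2.5 × 6 = 15 dB, so input = -19.4 + 15 = -4.4 dBFS.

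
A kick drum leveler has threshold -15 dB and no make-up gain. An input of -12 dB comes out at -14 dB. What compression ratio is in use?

Input overshoot = -12 − (-15) = 3 dB; output overshoot = -14 − (-15) = 1 dB.
Ratio = 3 / 1 = 3.

3:1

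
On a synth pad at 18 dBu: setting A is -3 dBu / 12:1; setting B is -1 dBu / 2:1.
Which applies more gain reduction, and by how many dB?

A: 21 dB over, compressed to 1.75 dB over, so 19.25 dB of GR.
B: 19 dB over, compressed to 9.5 dB over, so 9.5 dB of GR.
Difference: 9.75 dB in favour of A.

A, by 9.75 dB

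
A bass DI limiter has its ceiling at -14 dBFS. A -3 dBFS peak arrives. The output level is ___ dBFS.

-14 dBFS

At ∞:1, everything above -14 dBFS is held at the ceiling.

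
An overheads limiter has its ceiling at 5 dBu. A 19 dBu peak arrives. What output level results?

5 dBu

At ∞:1, everything above 5 dBu is held at the ceiling.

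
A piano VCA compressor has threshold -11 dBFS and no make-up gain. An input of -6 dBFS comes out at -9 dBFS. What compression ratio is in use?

2.5:1

Input overshoot = -6 − (-11) = 5 dB; output overshoot = -9 − (-11) = 2 dB.
Ratio = 5 / 2 = 2.5.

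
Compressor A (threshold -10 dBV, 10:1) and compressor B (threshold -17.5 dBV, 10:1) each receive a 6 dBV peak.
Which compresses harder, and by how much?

A: overshoot 16 dB → output overshoot 1.6 dB → GR 14.4 dB.
B: overshoot 23.5 dB → output overshoot 2.35 dB → GR 21.15 dB.
B applies 6.75 dB more gain reduction.

B, by 6.75 dB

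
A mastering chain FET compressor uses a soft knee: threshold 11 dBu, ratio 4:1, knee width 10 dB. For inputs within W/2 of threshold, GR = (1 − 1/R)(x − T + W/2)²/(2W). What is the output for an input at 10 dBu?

9.4 dBu

x − T + W/2 = 10 − 11 + 5 = 4.
GR = (1 − 1/4) × 4² / 20 = 0.75 × 16 / 20 = 0.6 dB.
Output = 10 − 0.6 = 9.4 dBu.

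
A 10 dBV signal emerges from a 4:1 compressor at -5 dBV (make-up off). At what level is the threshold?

Let T be the threshold. Output overshoot = (input overshoot)/R, so -5 − T = (10 − T)/4.
4·(-5 − T) = 10 − T → 3·T = -20 − 10 = -30.
T = -30/3 = -10 dBV.

-10 dBV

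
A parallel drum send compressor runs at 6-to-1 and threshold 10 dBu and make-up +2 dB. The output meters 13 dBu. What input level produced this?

16 dBu

Before make-up, the level was 13 − 2 = 11 dBu.
Post-compression overshoot = 11 − 10 = 1 dB.
Input overshoot = R × output overshoot = 6 dB → input = 10 + 6 = 16 dBu.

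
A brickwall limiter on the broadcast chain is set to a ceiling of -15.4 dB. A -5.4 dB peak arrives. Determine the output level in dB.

The limiter clamps the peak to its -15.4 dB ceiling.

-15.4 dB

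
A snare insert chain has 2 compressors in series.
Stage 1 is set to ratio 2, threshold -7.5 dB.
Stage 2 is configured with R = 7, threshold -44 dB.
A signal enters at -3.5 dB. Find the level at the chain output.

-38.5 dB

Stage 1: overshoot 4 dB → 4/2 = 2 dB → -5.5 dB.
Stage 2: -5.5 dB is 38.5 dB over -44 dB; at 7:1 that becomes 5.5 dB over, giving -38.5 dB.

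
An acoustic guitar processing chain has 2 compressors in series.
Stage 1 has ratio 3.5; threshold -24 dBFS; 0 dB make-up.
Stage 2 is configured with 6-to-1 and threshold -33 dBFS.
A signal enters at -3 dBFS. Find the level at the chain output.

-30.5 dBFS

Stage 1: overshoot 21 dB → 21/3.5 = 6 dB → -18 dBFS.
Stage 2: 15 dB above -33 dBFS, reduced 6:1 to 2.5 dB above → -30.5 dBFS.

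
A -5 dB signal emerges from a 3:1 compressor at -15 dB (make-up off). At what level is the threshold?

Let T be the threshold. Output overshoot = (input overshoot)/R, so -15 − T = (-5 − T)/3.
3·(-15 − T) = -5 − T → 2·T = -45 − (-5) = -40.
T = -40/2 = -20 dB.

-20 dB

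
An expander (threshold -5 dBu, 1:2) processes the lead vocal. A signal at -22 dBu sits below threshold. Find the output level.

Below threshold, a 1:2 expander applies gain = (2−1)×(T − x) of attenuation.
(2−1) × 17 = 17 dB, so output = -22 − 17 = -39 dBu.

-39 dBu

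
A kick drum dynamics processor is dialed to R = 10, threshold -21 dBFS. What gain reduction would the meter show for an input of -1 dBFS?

18 dB

-1 dBFS exceeds the threshold by 20 dB.
After 10:1 compression the overshoot becomes 20/10 = 2 dB.
GR = overshoot in − overshoot out = 20 − 2 = 18 dB.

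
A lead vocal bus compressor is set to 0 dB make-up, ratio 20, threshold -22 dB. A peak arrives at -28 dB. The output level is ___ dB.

-28 dB

-28 dB is 6 dB below the -22 dB threshold, so no gain reduction is applied.
Output = input = -28 dB.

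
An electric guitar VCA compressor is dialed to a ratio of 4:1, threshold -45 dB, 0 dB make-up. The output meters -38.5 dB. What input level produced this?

That's 6.5 dB above the -45 dB threshold.
Before 4:1 compression the overshoot was 6.5 × 4 = 26 dB, so input = -45 + 26 = -19 dB.

-19 dB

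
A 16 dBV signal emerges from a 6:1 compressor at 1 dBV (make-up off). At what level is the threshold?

Gain reduction = 16 − 1 = 15 dB; output overshoot = GR / (R − 1) = 15 / 5 = 3 dB.
Threshold = output − output overshoot = 1 − 3 = -2 dBV.

-2 dBV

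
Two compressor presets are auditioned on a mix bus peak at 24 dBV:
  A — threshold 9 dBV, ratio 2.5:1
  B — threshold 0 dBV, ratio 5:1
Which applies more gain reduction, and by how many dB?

B, by 10.2 dB

A: 15 dB over, compressed to 6 dB over, so 9 dB of GR.
B: 24 dB over, compressed to 4.8 dB over, so 19.2 dB of GR.
Difference: 10.2 dB in favour of B.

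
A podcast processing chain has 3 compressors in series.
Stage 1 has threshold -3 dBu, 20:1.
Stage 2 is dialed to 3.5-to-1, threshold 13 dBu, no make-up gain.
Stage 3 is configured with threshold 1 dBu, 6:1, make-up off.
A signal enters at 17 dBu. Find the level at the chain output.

Stage 1: 20 dB above -3 dBu, reduced 20:1 to 1 dB above → -2 dBu.
Stage 2: below threshold (-2 ≤ 13); passes unchanged; output -2 dBu.
Stage 3: -2 dBu ≤ 1 dBu, so stage 3 doesn't engage; output -2 dBu.

-2 dBu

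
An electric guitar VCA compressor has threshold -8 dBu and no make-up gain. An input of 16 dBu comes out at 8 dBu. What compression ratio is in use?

Input overshoot = 16 − (-8) = 24 dB; output overshoot = 8 − (-8) = 16 dB.
Ratio = 24 / 16 = 1.5.

1.5:1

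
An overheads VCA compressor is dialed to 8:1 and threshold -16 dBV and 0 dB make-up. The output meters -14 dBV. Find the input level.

0 dBV

Post-compression overshoot = -14 − (-16) = 2 dB.
Input overshoot = R × output overshoot = 16 dB → input = -16 + 16 = 0 dBV.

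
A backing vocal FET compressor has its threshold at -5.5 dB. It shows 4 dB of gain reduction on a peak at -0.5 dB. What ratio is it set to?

5:1

Input overshoot = -0.5 − (-5.5) = 5 dB.
Output overshoot = 5 − 4 = 1 dB.
Ratio = input overshoot / output overshoot = 5 / 1 = 5.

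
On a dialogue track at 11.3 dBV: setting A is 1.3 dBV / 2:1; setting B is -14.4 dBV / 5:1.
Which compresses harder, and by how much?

A: overshoot 10 dB → output overshoot 5 dB → GR 5 dB.
B: overshoot 25.7 dB → output overshoot 5.14 dB → GR 20.56 dB.
B reduces 15.56 dB more.

B, by 15.56 dB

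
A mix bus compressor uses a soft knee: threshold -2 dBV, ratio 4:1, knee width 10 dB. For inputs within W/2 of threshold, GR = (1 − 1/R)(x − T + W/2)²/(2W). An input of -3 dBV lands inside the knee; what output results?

-3.6 dBV

x − T + W/2 = -3 − (-2) + 5 = 4.
GR = (1 − 1/4) × 4² / 20 = 0.75 × 16 / 20 = 0.6 dB.
Output = -3 − 0.6 = -3.6 dBV.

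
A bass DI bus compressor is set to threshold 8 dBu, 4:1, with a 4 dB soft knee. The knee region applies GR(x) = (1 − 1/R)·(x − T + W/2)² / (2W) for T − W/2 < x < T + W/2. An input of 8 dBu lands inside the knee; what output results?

x − T + W/2 = 8 − 8 + 2 = 2.
GR = (1 − 1/4) × 2² / 8 = 0.75 × 4 / 8 = 0.375 dB.
Output = 8 − 0.375 = 7.625 dBu.

7.625 dBu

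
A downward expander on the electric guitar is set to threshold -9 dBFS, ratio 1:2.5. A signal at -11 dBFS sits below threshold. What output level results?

Below threshold, a 1:2.5 expander applies gain = (2.5−1)×(T − x) of attenuation.
(2.5−1) × 2 = 3 dB, so output = -11 − 3 = -14 dBFS.

-14 dBFS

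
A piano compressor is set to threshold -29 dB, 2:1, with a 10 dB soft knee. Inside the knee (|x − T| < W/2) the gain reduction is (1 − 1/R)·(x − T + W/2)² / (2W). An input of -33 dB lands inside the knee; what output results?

x − T + W/2 = -33 − (-29) + 5 = 1.
GR = (1 − 1/2) × 1² / 20 = 0.5 × 1 / 20 = 0.025 dB.
Output = -33 − 0.025 = -33.025 dB.

-33.025 dB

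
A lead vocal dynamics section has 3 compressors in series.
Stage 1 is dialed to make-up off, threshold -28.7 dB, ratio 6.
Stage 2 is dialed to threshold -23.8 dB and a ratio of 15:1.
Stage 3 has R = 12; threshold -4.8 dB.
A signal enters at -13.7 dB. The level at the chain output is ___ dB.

Stage 1: 15 dB above -28.7 dB, reduced 6:1 to 2.5 dB above → -26.2 dB.
Stage 2: -26.2 dB is at or below the -23.8 dB threshold — no compression; output -26.2 dB.
Stage 3: -26.2 dB is at or below the -4.8 dB threshold — no compression; output -26.2 dB.

-26.2 dB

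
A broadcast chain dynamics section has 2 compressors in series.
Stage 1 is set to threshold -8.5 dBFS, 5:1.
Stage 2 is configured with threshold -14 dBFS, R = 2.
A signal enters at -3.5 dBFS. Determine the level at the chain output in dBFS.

-10.75 dBFS

Stage 1: overshoot 5 dB → 5/5 = 1 dB → -7.5 dBFS.
Stage 2: 6.5 dB above -14 dBFS, reduced 2:1 to 3.25 dB above → -10.75 dBFS.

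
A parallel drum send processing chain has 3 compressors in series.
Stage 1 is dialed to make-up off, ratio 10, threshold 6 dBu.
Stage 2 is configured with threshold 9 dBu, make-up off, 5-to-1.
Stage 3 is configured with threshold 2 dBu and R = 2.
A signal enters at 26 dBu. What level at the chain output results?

5 dBu

Stage 1: 20 dB above 6 dBu, reduced 10:1 to 2 dB above → 8 dBu.
Stage 2: below threshold (8 ≤ 9); passes unchanged; output 8 dBu.
Stage 3: 6 dB above 2 dBu, reduced 2:1 to 3 dB above → 5 dBu.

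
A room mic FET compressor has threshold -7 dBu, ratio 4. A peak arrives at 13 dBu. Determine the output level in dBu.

13 dBu sits 20 dB over threshold.
At 4:1 the overshoot is divided by 4, leaving 5 dB above threshold.
So the level is -7 + 5 = -2 dBu.

-2 dBu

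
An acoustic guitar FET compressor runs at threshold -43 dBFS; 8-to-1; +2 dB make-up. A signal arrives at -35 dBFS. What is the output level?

-40 dBFS

The input is 8 dB above the -43 dBFS threshold.
The 8 dB excess becomes 1 dB after 8:1 reduction.
Output = -43 + 1 = -42 dBFS; make-up adds 2 dB, giving -40 dBFS.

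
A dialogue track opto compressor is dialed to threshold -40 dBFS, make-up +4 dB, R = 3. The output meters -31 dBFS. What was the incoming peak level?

-25 dBFS

Before make-up, the level was -31 − 4 = -35 dBFS.
The compressed level sits -35 − (-40) = 5 dB over threshold.
Undo the ratio: input overshoot = 5 × 3 = 15 dB, giving input = -25 dBFS.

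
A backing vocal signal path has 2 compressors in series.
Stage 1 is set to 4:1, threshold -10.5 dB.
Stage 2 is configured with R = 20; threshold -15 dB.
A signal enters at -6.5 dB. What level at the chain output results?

Stage 1: 4 dB above -10.5 dB, reduced 4:1 to 1 dB above → -9.5 dB.
Stage 2: 5.5 dB above -15 dB, reduced 20:1 to 0.275 dB above → -14.725 dB.

-14.725 dB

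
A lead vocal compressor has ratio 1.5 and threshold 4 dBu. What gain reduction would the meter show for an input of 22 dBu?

The signal is 18 dB above threshold.
After 1.5:1 compression the overshoot becomes 18/1.5 = 12 dB.
So the signal is attenuated by 18 − 12 = 6 dB.

6 dB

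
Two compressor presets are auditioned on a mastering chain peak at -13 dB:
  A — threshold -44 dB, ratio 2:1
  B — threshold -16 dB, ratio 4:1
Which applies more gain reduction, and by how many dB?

A, by 13.25 dB

A: overshoot 31 dB → output overshoot 15.5 dB → GR 15.5 dB.
B: overshoot 3 dB → output overshoot 0.75 dB → GR 2.25 dB.
A reduces 13.25 dB more.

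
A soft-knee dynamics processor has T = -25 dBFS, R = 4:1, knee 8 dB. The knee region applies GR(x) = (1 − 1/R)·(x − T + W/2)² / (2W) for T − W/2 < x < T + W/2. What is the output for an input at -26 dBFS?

-26.421875 dBFS

x − T + W/2 = -26 − (-25) + 4 = 3.
GR = (1 − 1/4) × 3² / 16 = 0.75 × 9 / 16 = 0.421875 dB.
Output = -26 − 0.421875 = -26.421875 dBFS.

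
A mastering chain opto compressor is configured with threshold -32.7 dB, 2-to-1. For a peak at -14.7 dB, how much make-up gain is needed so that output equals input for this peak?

Overshoot 18 dB → 18/2 = 9 dB after compression, so the compressed level is -32.7 + 9 = -23.7 dB.
Make-up = target − compressed = -14.7 − (-23.7) = 9 dB.

9 dB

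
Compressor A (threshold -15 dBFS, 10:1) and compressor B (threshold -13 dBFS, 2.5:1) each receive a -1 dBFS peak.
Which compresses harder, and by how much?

A, by 5.4 dB

A: 14 dB over, compressed to 1.4 dB over, so 12.6 dB of GR.
B: 12 dB over, compressed to 4.8 dB over, so 7.2 dB of GR.
A reduces 5.4 dB more.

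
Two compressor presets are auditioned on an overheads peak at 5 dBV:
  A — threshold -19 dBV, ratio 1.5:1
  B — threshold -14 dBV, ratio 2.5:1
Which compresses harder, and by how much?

A: 24 dB over, compressed to 16 dB over, so 8 dB of GR.
B: 19 dB over, compressed to 7.6 dB over, so 11.4 dB of GR.
Difference: 3.4 dB in favour of B.

B, by 3.4 dB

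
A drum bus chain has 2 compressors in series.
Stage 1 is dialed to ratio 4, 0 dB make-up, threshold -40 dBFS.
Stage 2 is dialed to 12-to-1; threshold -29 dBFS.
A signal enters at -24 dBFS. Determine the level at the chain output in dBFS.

Stage 1: -24 dBFS is 16 dB over -40 dBFS; at 4:1 that becomes 4 dB over, giving -36 dBFS.
Stage 2: -36 dBFS is at or below the -29 dBFS threshold — no compression; output -36 dBFS.

-36 dBFS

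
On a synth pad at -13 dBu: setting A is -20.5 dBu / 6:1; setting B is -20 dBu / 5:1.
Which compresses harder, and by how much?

A: 7.5 dB over, compressed to 1.25 dB over, so 6.25 dB of GR.
B: 7 dB over, compressed to 1.4 dB over, so 5.6 dB of GR.
Difference: 0.65 dB in favour of A.

A, by 0.65 dB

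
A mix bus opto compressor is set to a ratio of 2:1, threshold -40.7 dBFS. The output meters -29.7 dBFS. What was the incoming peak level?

Post-compression overshoot = -29.7 − (-40.7) = 11 dB.
Undo the ratio: input overshoot = 11 × 2 = 22 dB, giving input = -18.7 dBFS.

-18.7 dBFS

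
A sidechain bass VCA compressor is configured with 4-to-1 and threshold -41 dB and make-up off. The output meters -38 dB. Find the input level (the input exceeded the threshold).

-29 dB

Post-compression overshoot = -38 − (-41) = 3 dB.
Before 4:1 compression the overshoot was 3 × 4 = 12 dB, so input = -41 + 12 = -29 dB.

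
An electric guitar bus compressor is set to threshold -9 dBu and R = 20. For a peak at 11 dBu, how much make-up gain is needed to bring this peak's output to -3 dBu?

The peak compresses to -9 + 20/20 = -8 dBu.
To reach -3 dBu requires -3 − (-8) = 5 dB of make-up.

5 dB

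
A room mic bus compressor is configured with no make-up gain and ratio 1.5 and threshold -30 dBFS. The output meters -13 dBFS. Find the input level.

The compressed level sits -13 − (-30) = 17 dB over threshold.
Input overshoot = R × output overshoot = 25.5 dB → input = -30 + 25.5 = -4.5 dBFS.

-4.5 dBFS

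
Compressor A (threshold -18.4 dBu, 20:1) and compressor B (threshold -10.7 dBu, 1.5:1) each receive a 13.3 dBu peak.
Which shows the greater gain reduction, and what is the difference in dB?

A, by 22.115 dB

A: GR = 31.7 − 31.7/20 = 30.115 dB.
B: GR = 24 − 24/1.5 = 8 dB.
A reduces 22.115 dB more.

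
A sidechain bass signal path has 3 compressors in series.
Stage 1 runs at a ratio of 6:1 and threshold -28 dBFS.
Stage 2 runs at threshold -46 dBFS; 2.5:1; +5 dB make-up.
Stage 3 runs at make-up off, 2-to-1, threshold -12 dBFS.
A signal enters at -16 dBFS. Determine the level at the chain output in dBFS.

-33 dBFS

Stage 1: overshoot 12 dB → 12/6 = 2 dB → -26 dBFS.
Stage 2: 20 dB above -46 dBFS, reduced 2.5:1 to 8 dB above → -38 dBFS; +5 dB make-up → -33 dBFS.
Stage 3: -33 dBFS ≤ -12 dBFS, so stage 3 doesn't engage; output -33 dBFS.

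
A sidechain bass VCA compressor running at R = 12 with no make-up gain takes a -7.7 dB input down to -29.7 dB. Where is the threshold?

-31.7 dB

Input is 24 dB above T (since output overshoot × R = input overshoot: (-29.7 − T)·12 = -7.7 − T gives T = -31.7 dB).
Check: -31.7 + (-7.7 − (-31.7))/12 = -31.7 + 2 = -29.7 dB. ✓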